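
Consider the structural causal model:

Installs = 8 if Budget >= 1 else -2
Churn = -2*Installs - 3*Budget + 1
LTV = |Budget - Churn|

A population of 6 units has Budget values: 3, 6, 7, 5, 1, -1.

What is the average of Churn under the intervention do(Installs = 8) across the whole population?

The intervention sets Installs=8 in all 6 units regardless of Budget. Recomputing Churn per unit gives -24, -33, -36, -30, -18, -12; average -25.5.

-25.5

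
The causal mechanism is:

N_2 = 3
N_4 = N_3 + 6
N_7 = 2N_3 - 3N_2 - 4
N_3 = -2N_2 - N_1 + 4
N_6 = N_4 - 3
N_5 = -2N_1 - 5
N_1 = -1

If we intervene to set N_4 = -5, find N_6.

-8

Under do(N_4=-5), the mechanism N_4 = N_3 + 6 is discarded; N_4 is fixed at -5.
N_6 = N_4 - 3  [with N_4=-5]  = -8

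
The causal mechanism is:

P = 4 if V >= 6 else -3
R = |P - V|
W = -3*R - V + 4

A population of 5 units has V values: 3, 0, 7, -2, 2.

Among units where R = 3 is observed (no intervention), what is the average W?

-8.5

Conditioning on R=3 selects the 2 unit(s) with V ∈ {0, 7}. Their W values: -5, -12. Mean = -8.5.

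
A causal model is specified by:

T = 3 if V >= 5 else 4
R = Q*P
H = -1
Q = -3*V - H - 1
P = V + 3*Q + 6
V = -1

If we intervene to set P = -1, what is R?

Under do(P=-1), the mechanism P = V + 3*Q + 6 is discarded; P is fixed at -1.
Q = -3*V - H - 1  [with V=-1, H=-1]  = 3
R = Q*P  [with Q=3, P=-1]  = -3

-3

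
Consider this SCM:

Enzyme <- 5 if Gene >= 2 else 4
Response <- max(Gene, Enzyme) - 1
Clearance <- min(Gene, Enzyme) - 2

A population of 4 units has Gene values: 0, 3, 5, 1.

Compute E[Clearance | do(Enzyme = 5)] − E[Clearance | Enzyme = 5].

The intervention sets Enzyme=5 in all 4 units regardless of Gene. Recomputing Clearance per unit gives -2, 1, 3, -1; average 0.25.
E[Clearance|Enzyme=5] averages over only the 2 units with Enzyme=5 (Gene = 3, 5): Clearance = 1, 3, mean 2.
Difference = 0.25 − 2 = -1.75.

-1.75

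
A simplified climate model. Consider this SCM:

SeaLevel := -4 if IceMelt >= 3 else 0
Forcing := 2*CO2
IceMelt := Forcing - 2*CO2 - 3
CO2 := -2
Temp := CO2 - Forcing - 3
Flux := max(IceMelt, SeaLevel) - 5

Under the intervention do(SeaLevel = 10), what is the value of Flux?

5

The intervention breaks the incoming arrows to SeaLevel: SeaLevel := -4 if IceMelt >= 3 else 0 no longer applies, and SeaLevel = 10.
Forcing = 2*CO2  [with CO2=-2]  = -4
IceMelt = Forcing - 2*CO2 - 3  [with Forcing=-4, CO2=-2]  = -3
Flux = max(IceMelt, SeaLevel) - 5  [with IceMelt=-3, SeaLevel=10]  = 5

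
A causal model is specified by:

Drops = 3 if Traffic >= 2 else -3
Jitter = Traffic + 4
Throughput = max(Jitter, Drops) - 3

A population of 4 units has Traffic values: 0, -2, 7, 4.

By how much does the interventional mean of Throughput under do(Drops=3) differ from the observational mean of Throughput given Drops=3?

The intervention sets Drops=3 in all 4 units regardless of Traffic. Recomputing Throughput per unit gives 1, 0, 8, 5; average 3.5.
Conditioning on Drops=3 selects the 2 unit(s) with Traffic ∈ {7, 4}. Their Throughput values: 8, 5. Mean = 6.5.
Difference = 3.5 − 6.5 = -3.

-3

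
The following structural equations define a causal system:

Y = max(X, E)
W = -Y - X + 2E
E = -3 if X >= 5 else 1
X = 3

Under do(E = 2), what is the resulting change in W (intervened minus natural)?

2

Under do(E=2), the mechanism E = -3 if X >= 5 else 1 is discarded; E is fixed at 2.
Y = max(X, E)  [with X=3, E=2]  = 3
W = -Y - X + 2E  [with Y=3, X=3, E=2]  = -2
Without intervention: E = -3 if X >= 5 else 1  [with X=3]  = 1; Y = max(X, E)  [with X=3, E=1]  = 3; W = -Y - X + 2E  [with Y=3, X=3, E=1]  = -4.
Change = -2 − (-4) = 2.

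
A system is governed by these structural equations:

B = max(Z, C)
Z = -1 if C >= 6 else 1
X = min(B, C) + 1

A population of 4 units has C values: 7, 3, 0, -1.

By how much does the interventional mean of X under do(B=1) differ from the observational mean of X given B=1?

Under do(B=1), B's equation is replaced by B=1 for every unit. Per-unit X: 2, 2, 1, 0. Mean = 1.25.
Observing B=1 restricts to units where B's equation naturally yields 1: C ∈ {0, -1}. In that subpopulation X = 1, 0, mean 0.5.
Difference = 1.25 − 0.5 = 0.75.

0.75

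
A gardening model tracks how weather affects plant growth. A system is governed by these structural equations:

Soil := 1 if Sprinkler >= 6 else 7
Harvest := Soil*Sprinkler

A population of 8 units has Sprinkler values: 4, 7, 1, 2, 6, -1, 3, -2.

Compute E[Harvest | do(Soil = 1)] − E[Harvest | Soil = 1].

-4

The intervention sets Soil=1 in all 8 units regardless of Sprinkler. Recomputing Harvest per unit gives 4, 7, 1, 2, 6, -1, 3, -2; average 2.5.
Conditioning on Soil=1 selects the 2 unit(s) with Sprinkler ∈ {7, 6}. Their Harvest values: 7, 6. Mean = 6.5.
Difference = 2.5 − 6.5 = -4.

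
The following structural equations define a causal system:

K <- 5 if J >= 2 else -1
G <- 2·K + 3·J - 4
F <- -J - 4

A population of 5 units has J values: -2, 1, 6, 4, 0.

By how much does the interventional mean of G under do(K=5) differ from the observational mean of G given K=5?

-9.6

Every unit gets K=5 under the intervention. G values become 0, 9, 24, 18, 6; E[G|do(K=5)] = 11.4.
Observing K=5 restricts to units where K's equation naturally yields 5: J ∈ {6, 4}. In that subpopulation G = 24, 18, mean 21.
Difference = 11.4 − 21 = -9.6.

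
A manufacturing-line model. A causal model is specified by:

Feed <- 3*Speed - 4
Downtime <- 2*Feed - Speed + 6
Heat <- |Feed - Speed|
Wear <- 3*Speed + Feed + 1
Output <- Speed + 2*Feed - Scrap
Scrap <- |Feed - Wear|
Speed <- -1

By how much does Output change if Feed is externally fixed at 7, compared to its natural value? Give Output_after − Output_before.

Under do(Feed=7), the mechanism Feed <- 3*Speed - 4 is discarded; Feed is fixed at 7.
Wear = 3*Speed + Feed + 1  [with Speed=-1, Feed=7]  = 5
Scrap = |Feed - Wear|  [with Feed=7, Wear=5]  = 2
Output = Speed + 2*Feed - Scrap  [with Speed=-1, Feed=7, Scrap=2]  = 11
Without intervention: Feed = 3*Speed - 4  [with Speed=-1]  = -7; Wear = 3*Speed + Feed + 1  [with Speed=-1, Feed=-7]  = -9; Scrap = |Feed - Wear|  [with Feed=-7, Wear=-9]  = 2; Output = Speed + 2*Feed - Scrap  [with Speed=-1, Feed=-7, Scrap=2]  = -17.
Change = 11 − (-17) = 28.

28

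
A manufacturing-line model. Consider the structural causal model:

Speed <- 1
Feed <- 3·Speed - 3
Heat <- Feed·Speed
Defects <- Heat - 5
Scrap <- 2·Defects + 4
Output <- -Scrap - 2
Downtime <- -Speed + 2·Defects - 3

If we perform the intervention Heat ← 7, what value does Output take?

The intervention breaks the incoming arrows to Heat: Heat <- Feed·Speed no longer applies, and Heat = 7.
Defects = Heat - 5  [with Heat=7]  = 2
Scrap = 2·Defects + 4  [with Defects=2]  = 8
Output = -Scrap - 2  [with Scrap=8]  = -10

-10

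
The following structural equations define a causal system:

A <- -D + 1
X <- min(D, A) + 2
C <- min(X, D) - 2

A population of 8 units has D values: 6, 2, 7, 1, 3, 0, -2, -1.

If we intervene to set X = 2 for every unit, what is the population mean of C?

-1.25

The intervention sets X=2 in all 8 units regardless of D. Recomputing C per unit gives 0, 0, 0, -1, 0, -2, -4, -3; average -1.25.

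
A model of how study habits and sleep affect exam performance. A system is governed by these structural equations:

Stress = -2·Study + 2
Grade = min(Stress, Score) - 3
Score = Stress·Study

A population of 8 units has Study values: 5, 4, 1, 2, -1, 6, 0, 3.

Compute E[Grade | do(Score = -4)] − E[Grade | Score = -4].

do(Score=-4) breaks Score's dependence on Study. With Score=-4 fixed, Grade across the units is -11, -9, -7, -7, -7, -13, -7, -7, mean -8.5.
Observing Score=-4 restricts to units where Score's equation naturally yields -4: Study ∈ {2, -1}. In that subpopulation Grade = -7, -7, mean -7.
Difference = -8.5 − (-7) = -1.5.

-1.5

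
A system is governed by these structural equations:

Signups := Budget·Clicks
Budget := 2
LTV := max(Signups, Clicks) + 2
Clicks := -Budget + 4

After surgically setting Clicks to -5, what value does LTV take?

-3

Under do(Clicks=-5), the mechanism Clicks := -Budget + 4 is discarded; Clicks is fixed at -5.
Signups = Budget·Clicks  [with Budget=2, Clicks=-5]  = -10
LTV = max(Signups, Clicks) + 2  [with Signups=-10, Clicks=-5]  = -3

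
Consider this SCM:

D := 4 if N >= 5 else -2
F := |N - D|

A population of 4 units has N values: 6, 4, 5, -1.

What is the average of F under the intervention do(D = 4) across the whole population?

do(D=4) breaks D's dependence on N. With D=4 fixed, F across the units is 2, 0, 1, 5, mean 2.

2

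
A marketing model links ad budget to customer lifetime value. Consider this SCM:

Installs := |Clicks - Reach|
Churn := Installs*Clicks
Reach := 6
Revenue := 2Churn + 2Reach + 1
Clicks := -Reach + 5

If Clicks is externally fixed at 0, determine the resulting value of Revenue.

do(Clicks=0) replaces the equation Clicks := -Reach + 5 with the constant Clicks = 0.
Installs = |Clicks - Reach|  [with Clicks=0, Reach=6]  = 6
Churn = Installs*Clicks  [with Installs=6, Clicks=0]  = 0
Revenue = 2Churn + 2Reach + 1  [with Churn=0, Reach=6]  = 13

13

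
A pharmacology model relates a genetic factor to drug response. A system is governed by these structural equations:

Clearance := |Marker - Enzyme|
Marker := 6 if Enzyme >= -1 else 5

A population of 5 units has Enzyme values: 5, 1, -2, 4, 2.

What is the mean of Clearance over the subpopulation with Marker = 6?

Observing Marker=6 restricts to units where Marker's equation naturally yields 6: Enzyme ∈ {5, 1, 4, 2}. In that subpopulation Clearance = 1, 5, 2, 4, mean 3.

3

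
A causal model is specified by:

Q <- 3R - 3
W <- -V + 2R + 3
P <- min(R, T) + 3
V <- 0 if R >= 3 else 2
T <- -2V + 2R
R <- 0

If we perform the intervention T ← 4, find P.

3

The intervention breaks the incoming arrows to T: T <- -2V + 2R no longer applies, and T = 4.
P = min(R, T) + 3  [with R=0, T=4]  = 3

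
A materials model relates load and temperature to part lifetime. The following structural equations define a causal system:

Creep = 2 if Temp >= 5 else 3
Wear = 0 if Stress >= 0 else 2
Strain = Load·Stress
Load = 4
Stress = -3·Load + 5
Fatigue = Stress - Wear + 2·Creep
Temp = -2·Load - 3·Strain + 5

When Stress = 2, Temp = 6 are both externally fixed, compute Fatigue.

6

Setting Stress = 2, Temp = 6 by intervention discards those variables' equations.
Creep = 2 if Temp >= 5 else 3  [with Temp=6]  = 2
Wear = 0 if Stress >= 0 else 2  [with Stress=2]  = 0
Fatigue = Stress - Wear + 2·Creep  [with Stress=2, Wear=0, Creep=2]  = 6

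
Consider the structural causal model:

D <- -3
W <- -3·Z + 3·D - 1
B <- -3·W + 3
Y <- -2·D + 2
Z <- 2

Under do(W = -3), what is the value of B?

Intervening sets W = -3 and removes its equation (W <- -3·Z + 3·D - 1).
B = -3·W + 3  [with W=-3]  = 12

12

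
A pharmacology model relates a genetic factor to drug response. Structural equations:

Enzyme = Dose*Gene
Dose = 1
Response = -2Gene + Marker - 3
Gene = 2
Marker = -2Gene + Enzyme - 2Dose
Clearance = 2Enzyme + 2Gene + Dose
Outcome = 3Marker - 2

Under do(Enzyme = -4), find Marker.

-10

The intervention breaks the incoming arrows to Enzyme: Enzyme = Dose*Gene no longer applies, and Enzyme = -4.
Marker = -2Gene + Enzyme - 2Dose  [with Gene=2, Enzyme=-4, Dose=1]  = -10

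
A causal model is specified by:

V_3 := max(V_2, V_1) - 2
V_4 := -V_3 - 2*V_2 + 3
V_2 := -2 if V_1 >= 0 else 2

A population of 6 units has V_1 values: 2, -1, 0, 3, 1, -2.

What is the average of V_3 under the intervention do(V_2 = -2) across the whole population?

-1.5

do(V_2=-2) breaks V_2's dependence on V_1. With V_2=-2 fixed, V_3 across the units is 0, -3, -2, 1, -1, -4, mean -1.5.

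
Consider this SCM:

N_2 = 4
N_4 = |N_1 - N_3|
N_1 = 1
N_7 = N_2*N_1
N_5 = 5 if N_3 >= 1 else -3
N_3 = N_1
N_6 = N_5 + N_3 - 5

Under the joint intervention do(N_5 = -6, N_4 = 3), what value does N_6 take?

Setting N_5 = -6, N_4 = 3 by intervention discards those variables' equations.
N_3 = N_1  [with N_1=1]  = 1
N_6 = N_5 + N_3 - 5  [with N_5=-6, N_3=1]  = -10

-10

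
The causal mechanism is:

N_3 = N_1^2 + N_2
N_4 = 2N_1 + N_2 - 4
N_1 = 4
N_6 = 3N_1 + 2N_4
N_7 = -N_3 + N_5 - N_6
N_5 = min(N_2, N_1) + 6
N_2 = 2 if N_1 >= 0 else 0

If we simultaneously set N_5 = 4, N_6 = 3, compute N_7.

Under do(N_5 = 4, N_6 = 3), each intervened variable's structural equation is replaced by its fixed value.
N_2 = 2 if N_1 >= 0 else 0  [with N_1=4]  = 2
N_3 = N_1^2 + N_2  [with N_1=4, N_2=2]  = 18
N_7 = -N_3 + N_5 - N_6  [with N_3=18, N_5=4, N_6=3]  = -17

-17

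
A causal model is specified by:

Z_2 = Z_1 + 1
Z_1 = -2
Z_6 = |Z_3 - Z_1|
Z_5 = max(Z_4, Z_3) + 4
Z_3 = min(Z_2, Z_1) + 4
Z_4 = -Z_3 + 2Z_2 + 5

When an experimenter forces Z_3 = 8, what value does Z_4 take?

The intervention breaks the incoming arrows to Z_3: Z_3 = min(Z_2, Z_1) + 4 no longer applies, and Z_3 = 8.
Z_2 = Z_1 + 1  [with Z_1=-2]  = -1
Z_4 = -Z_3 + 2Z_2 + 5  [with Z_3=8, Z_2=-1]  = -5

-5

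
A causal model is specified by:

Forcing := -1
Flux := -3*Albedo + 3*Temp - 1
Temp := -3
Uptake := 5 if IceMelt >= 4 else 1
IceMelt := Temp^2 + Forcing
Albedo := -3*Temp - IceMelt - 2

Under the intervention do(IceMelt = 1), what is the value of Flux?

do(IceMelt=1) replaces the equation IceMelt := Temp^2 + Forcing with the constant IceMelt = 1.
Albedo = -3*Temp - IceMelt - 2  [with Temp=-3, IceMelt=1]  = 6
Flux = -3*Albedo + 3*Temp - 1  [with Albedo=6, Temp=-3]  = -28

-28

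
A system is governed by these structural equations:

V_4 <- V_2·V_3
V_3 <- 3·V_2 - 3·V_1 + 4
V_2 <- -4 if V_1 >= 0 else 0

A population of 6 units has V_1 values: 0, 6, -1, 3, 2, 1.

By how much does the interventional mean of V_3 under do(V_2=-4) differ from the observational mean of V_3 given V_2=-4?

1.7

do(V_2=-4) breaks V_2's dependence on V_1. With V_2=-4 fixed, V_3 across the units is -8, -26, -5, -17, -14, -11, mean -13.5.
Observing V_2=-4 restricts to units where V_2's equation naturally yields -4: V_1 ∈ {0, 6, 3, 2, 1}. In that subpopulation V_3 = -8, -26, -17, -14, -11, mean -15.2.
Difference = -13.5 − (-15.2) = 1.7.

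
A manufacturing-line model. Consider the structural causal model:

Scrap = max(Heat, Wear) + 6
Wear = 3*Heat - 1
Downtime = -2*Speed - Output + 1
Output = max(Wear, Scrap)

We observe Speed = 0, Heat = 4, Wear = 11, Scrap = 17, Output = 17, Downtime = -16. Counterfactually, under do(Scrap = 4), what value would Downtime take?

Under do(Scrap=4), the mechanism Scrap = max(Heat, Wear) + 6 is discarded; Scrap is fixed at 4.
Wear = 3*Heat - 1  [with Heat=4]  = 11
Output = max(Wear, Scrap)  [with Wear=11, Scrap=4]  = 11
Downtime = -2*Speed - Output + 1  [with Speed=0, Output=11]  = -10

-10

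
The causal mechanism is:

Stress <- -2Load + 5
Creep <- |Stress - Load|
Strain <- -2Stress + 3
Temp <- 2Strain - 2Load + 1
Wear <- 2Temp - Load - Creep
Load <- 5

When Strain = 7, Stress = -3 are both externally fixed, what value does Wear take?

Setting Strain = 7, Stress = -3 by intervention discards those variables' equations.
Temp = 2Strain - 2Load + 1  [with Strain=7, Load=5]  = 5
Creep = |Stress - Load|  [with Stress=-3, Load=5]  = 8
Wear = 2Temp - Load - Creep  [with Temp=5, Load=5, Creep=8]  = -3

-3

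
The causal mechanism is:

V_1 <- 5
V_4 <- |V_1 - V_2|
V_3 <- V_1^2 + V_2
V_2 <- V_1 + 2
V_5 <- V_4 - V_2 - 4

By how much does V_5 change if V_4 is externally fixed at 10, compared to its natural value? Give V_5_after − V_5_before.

8

Intervening sets V_4 = 10 and removes its equation (V_4 <- |V_1 - V_2|).
V_2 = V_1 + 2  [with V_1=5]  = 7
V_5 = V_4 - V_2 - 4  [with V_4=10, V_2=7]  = -1
Without intervention: V_2 = V_1 + 2  [with V_1=5]  = 7; V_4 = |V_1 - V_2|  [with V_1=5, V_2=7]  = 2; V_5 = V_4 - V_2 - 4  [with V_4=2, V_2=7]  = -9.
Change = -1 − (-9) = 8.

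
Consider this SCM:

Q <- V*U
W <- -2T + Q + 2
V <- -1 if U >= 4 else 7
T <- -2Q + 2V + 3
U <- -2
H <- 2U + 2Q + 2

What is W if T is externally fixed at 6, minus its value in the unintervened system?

The intervention breaks the incoming arrows to T: T <- -2Q + 2V + 3 no longer applies, and T = 6.
V = -1 if U >= 4 else 7  [with U=-2]  = 7
Q = V*U  [with V=7, U=-2]  = -14
W = -2T + Q + 2  [with T=6, Q=-14]  = -24
Without intervention: V = -1 if U >= 4 else 7  [with U=-2]  = 7; Q = V*U  [with V=7, U=-2]  = -14; T = -2Q + 2V + 3  [with Q=-14, V=7]  = 45; W = -2T + Q + 2  [with T=45, Q=-14]  = -102.
Change = -24 − (-102) = 78.

78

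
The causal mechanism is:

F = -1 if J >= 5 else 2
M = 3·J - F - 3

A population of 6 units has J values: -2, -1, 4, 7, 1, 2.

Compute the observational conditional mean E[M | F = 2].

E[M|F=2] averages over only the 5 units with F=2 (J = -2, -1, 4, 1, 2): M = -11, -8, 7, -2, 1, mean -2.6.

-2.6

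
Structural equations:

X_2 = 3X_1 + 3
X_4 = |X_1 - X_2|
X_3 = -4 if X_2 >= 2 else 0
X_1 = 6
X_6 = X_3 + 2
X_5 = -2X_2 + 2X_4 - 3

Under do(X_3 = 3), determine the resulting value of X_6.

The intervention breaks the incoming arrows to X_3: X_3 = -4 if X_2 >= 2 else 0 no longer applies, and X_3 = 3.
X_6 = X_3 + 2  [with X_3=3]  = 5

5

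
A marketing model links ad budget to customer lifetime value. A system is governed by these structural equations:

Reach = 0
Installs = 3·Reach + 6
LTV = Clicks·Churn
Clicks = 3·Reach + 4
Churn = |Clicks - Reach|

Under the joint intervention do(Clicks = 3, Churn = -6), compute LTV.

Setting Clicks = 3, Churn = -6 by intervention discards those variables' equations.
LTV = Clicks·Churn  [with Clicks=3, Churn=-6]  = -18

-18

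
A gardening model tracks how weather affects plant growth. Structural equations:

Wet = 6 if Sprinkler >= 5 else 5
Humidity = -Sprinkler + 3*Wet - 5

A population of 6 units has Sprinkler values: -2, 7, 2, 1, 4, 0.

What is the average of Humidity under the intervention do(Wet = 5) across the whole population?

Every unit gets Wet=5 under the intervention. Humidity values become 12, 3, 8, 9, 6, 10; E[Humidity|do(Wet=5)] = 8.

8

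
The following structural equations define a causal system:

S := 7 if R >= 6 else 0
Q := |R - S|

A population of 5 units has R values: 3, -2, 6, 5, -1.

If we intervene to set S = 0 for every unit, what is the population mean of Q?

do(S=0) breaks S's dependence on R. With S=0 fixed, Q across the units is 3, 2, 6, 5, 1, mean 3.4.

3.4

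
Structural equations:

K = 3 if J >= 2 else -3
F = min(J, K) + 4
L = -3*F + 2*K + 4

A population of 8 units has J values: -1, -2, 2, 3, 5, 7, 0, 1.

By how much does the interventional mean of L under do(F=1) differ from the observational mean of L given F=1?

6

The intervention sets F=1 in all 8 units regardless of J. Recomputing L per unit gives -5, -5, 7, 7, 7, 7, -5, -5; average 1.
Observing F=1 restricts to units where F's equation naturally yields 1: J ∈ {-1, -2, 0, 1}. In that subpopulation L = -5, -5, -5, -5, mean -5.
Difference = 1 − (-5) = 6.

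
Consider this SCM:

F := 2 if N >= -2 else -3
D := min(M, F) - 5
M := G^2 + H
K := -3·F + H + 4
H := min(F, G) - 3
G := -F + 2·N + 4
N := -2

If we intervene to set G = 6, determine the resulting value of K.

The intervention breaks the incoming arrows to G: G := -F + 2·N + 4 no longer applies, and G = 6.
F = 2 if N >= -2 else -3  [with N=-2]  = 2
H = min(F, G) - 3  [with F=2, G=6]  = -1
K = -3·F + H + 4  [with F=2, H=-1]  = -3

-3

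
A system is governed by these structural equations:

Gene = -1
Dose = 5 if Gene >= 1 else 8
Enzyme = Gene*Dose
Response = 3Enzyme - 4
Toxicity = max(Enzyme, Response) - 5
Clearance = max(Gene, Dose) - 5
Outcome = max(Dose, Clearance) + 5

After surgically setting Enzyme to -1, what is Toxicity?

do(Enzyme=-1) replaces the equation Enzyme = Gene*Dose with the constant Enzyme = -1.
Response = 3Enzyme - 4  [with Enzyme=-1]  = -7
Toxicity = max(Enzyme, Response) - 5  [with Enzyme=-1, Response=-7]  = -6

-6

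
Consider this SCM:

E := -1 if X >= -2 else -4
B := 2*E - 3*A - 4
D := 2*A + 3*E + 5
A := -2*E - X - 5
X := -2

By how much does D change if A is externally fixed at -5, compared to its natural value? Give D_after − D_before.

The intervention breaks the incoming arrows to A: A := -2*E - X - 5 no longer applies, and A = -5.
E = -1 if X >= -2 else -4  [with X=-2]  = -1
D = 2*A + 3*E + 5  [with A=-5, E=-1]  = -8
Without intervention: E = -1 if X >= -2 else -4  [with X=-2]  = -1; A = -2*E - X - 5  [with E=-1, X=-2]  = -1; D = 2*A + 3*E + 5  [with A=-1, E=-1]  = 0.
Change = -8 − 0 = -8.

-8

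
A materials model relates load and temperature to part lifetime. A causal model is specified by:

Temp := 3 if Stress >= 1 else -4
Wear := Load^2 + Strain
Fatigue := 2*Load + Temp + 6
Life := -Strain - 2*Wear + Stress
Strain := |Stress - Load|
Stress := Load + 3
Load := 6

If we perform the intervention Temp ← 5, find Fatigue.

23

Under do(Temp=5), the mechanism Temp := 3 if Stress >= 1 else -4 is discarded; Temp is fixed at 5.
Fatigue = 2*Load + Temp + 6  [with Load=6, Temp=5]  = 23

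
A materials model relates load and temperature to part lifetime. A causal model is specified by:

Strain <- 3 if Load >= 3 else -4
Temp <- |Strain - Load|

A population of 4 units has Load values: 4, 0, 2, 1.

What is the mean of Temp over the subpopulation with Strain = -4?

E[Temp|Strain=-4] averages over only the 3 units with Strain=-4 (Load = 0, 2, 1): Temp = 4, 6, 5, mean 5.

5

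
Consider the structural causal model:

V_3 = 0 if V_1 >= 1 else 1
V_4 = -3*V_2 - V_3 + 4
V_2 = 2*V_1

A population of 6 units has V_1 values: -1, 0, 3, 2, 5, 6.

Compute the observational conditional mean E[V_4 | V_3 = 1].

E[V_4|V_3=1] averages over only the 2 units with V_3=1 (V_1 = -1, 0): V_4 = 9, 3, mean 6.

6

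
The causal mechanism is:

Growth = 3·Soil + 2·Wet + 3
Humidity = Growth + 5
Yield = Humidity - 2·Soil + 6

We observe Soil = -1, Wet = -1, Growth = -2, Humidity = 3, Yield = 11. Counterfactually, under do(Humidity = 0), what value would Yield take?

Intervening sets Humidity = 0 and removes its equation (Humidity = Growth + 5).
Yield = Humidity - 2·Soil + 6  [with Humidity=0, Soil=-1]  = 8

8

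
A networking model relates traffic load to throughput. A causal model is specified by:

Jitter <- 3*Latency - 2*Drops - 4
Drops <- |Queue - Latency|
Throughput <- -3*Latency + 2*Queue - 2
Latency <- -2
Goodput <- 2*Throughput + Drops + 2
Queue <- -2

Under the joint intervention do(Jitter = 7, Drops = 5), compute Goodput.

The joint intervention fixes Jitter = 7, Drops = 5, removing each variable's own equation.
Throughput = -3*Latency + 2*Queue - 2  [with Latency=-2, Queue=-2]  = 0
Goodput = 2*Throughput + Drops + 2  [with Throughput=0, Drops=5]  = 7

7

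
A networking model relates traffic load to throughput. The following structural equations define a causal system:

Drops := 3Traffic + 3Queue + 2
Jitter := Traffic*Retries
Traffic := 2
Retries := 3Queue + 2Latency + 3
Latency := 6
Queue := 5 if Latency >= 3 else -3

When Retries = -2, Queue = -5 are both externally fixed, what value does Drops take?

-7

Under do(Retries = -2, Queue = -5), each intervened variable's structural equation is replaced by its fixed value.
Drops = 3Traffic + 3Queue + 2  [with Traffic=2, Queue=-5]  = -7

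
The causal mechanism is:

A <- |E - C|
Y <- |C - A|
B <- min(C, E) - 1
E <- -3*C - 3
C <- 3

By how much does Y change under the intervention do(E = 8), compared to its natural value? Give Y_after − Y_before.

-10

do(E=8) replaces the equation E <- -3*C - 3 with the constant E = 8.
A = |E - C|  [with E=8, C=3]  = 5
Y = |C - A|  [with C=3, A=5]  = 2
Without intervention: E = -3*C - 3  [with C=3]  = -12; A = |E - C|  [with E=-12, C=3]  = 15; Y = |C - A|  [with C=3, A=15]  = 12.
Change = 2 − 12 = -10.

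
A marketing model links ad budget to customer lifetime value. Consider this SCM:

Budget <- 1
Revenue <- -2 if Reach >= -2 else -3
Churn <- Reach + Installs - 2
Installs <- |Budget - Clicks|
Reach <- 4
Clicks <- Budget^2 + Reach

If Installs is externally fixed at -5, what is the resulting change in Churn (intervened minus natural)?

Intervening sets Installs = -5 and removes its equation (Installs <- |Budget - Clicks|).
Churn = Reach + Installs - 2  [with Reach=4, Installs=-5]  = -3
Without intervention: Clicks = Budget^2 + Reach  [with Budget=1, Reach=4]  = 5; Installs = |Budget - Clicks|  [with Budget=1, Clicks=5]  = 4; Churn = Reach + Installs - 2  [with Reach=4, Installs=4]  = 6.
Change = -3 − 6 = -9.

-9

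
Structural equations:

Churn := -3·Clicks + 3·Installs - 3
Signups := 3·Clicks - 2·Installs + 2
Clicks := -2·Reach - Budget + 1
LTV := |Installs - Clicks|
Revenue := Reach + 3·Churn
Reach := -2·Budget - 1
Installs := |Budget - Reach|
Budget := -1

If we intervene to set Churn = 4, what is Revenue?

Intervening sets Churn = 4 and removes its equation (Churn := -3·Clicks + 3·Installs - 3).
Reach = -2·Budget - 1  [with Budget=-1]  = 1
Revenue = Reach + 3·Churn  [with Reach=1, Churn=4]  = 13

13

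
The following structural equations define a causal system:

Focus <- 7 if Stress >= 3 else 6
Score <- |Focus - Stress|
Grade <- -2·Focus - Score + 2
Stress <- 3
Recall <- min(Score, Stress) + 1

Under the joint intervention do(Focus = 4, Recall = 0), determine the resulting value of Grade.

Setting Focus = 4, Recall = 0 by intervention discards those variables' equations.
Score = |Focus - Stress|  [with Focus=4, Stress=3]  = 1
Grade = -2·Focus - Score + 2  [with Focus=4, Score=1]  = -7

-7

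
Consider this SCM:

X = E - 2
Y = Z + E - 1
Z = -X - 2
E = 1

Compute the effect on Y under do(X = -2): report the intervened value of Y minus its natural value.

Under do(X=-2), the mechanism X = E - 2 is discarded; X is fixed at -2.
Z = -X - 2  [with X=-2]  = 0
Y = Z + E - 1  [with Z=0, E=1]  = 0
Without intervention: X = E - 2  [with E=1]  = -1; Z = -X - 2  [with X=-1]  = -1; Y = Z + E - 1  [with Z=-1, E=1]  = -1.
Change = 0 − (-1) = 1.

1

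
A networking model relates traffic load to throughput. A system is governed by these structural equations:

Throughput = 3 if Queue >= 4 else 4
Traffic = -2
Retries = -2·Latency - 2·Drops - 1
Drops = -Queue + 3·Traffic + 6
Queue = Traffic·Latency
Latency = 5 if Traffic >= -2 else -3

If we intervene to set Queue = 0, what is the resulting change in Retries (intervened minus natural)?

do(Queue=0) replaces the equation Queue = Traffic·Latency with the constant Queue = 0.
Latency = 5 if Traffic >= -2 else -3  [with Traffic=-2]  = 5
Drops = -Queue + 3·Traffic + 6  [with Queue=0, Traffic=-2]  = 0
Retries = -2·Latency - 2·Drops - 1  [with Latency=5, Drops=0]  = -11
Without intervention: Latency = 5 if Traffic >= -2 else -3  [with Traffic=-2]  = 5; Queue = Traffic·Latency  [with Traffic=-2, Latency=5]  = -10; Drops = -Queue + 3·Traffic + 6  [with Queue=-10, Traffic=-2]  = 10; Retries = -2·Latency - 2·Drops - 1  [with Latency=5, Drops=10]  = -31.
Change = -11 − (-31) = 20.

20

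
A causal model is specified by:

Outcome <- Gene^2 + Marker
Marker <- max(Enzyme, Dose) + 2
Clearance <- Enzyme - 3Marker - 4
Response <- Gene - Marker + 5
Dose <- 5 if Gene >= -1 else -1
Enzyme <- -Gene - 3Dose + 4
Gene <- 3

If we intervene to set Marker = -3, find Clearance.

-9

Under do(Marker=-3), the mechanism Marker <- max(Enzyme, Dose) + 2 is discarded; Marker is fixed at -3.
Dose = 5 if Gene >= -1 else -1  [with Gene=3]  = 5
Enzyme = -Gene - 3Dose + 4  [with Gene=3, Dose=5]  = -14
Clearance = Enzyme - 3Marker - 4  [with Enzyme=-14, Marker=-3]  = -9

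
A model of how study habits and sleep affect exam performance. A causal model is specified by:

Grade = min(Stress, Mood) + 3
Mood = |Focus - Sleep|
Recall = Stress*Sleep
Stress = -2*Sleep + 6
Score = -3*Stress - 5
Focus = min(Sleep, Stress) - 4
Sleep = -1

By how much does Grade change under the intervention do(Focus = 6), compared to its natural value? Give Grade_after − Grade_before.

3

The intervention breaks the incoming arrows to Focus: Focus = min(Sleep, Stress) - 4 no longer applies, and Focus = 6.
Stress = -2*Sleep + 6  [with Sleep=-1]  = 8
Mood = |Focus - Sleep|  [with Focus=6, Sleep=-1]  = 7
Grade = min(Stress, Mood) + 3  [with Stress=8, Mood=7]  = 10
Without intervention: Stress = -2*Sleep + 6  [with Sleep=-1]  = 8; Focus = min(Sleep, Stress) - 4  [with Sleep=-1, Stress=8]  = -5; Mood = |Focus - Sleep|  [with Focus=-5, Sleep=-1]  = 4; Grade = min(Stress, Mood) + 3  [with Stress=8, Mood=4]  = 7.
Change = 10 − 7 = 3.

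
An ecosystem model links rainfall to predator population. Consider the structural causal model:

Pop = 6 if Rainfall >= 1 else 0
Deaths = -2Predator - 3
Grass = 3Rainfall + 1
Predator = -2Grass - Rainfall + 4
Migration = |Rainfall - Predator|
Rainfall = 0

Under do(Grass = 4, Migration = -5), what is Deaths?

The joint intervention fixes Grass = 4, Migration = -5, removing each variable's own equation.
Predator = -2Grass - Rainfall + 4  [with Grass=4, Rainfall=0]  = -4
Deaths = -2Predator - 3  [with Predator=-4]  = 5

5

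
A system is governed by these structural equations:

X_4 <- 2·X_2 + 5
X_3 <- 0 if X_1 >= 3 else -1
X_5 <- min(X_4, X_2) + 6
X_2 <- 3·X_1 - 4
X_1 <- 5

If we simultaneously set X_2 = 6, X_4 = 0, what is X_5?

6

Setting X_2 = 6, X_4 = 0 by intervention discards those variables' equations.
X_5 = min(X_4, X_2) + 6  [with X_4=0, X_2=6]  = 6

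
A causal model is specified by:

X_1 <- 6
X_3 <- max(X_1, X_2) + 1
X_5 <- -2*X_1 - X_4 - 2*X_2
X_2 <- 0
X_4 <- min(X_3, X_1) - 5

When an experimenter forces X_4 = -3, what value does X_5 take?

Intervening sets X_4 = -3 and removes its equation (X_4 <- min(X_3, X_1) - 5).
X_5 = -2*X_1 - X_4 - 2*X_2  [with X_1=6, X_4=-3, X_2=0]  = -9

-9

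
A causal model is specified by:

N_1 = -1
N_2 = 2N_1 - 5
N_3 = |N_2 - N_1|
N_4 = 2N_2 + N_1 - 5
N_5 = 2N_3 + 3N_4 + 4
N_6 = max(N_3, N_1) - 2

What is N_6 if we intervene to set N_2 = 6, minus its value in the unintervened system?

1

Under do(N_2=6), the mechanism N_2 = 2N_1 - 5 is discarded; N_2 is fixed at 6.
N_3 = |N_2 - N_1|  [with N_2=6, N_1=-1]  = 7
N_6 = max(N_3, N_1) - 2  [with N_3=7, N_1=-1]  = 5
Without intervention: N_2 = 2N_1 - 5  [with N_1=-1]  = -7; N_3 = |N_2 - N_1|  [with N_2=-7, N_1=-1]  = 6; N_6 = max(N_3, N_1) - 2  [with N_3=6, N_1=-1]  = 4.
Change = 5 − 4 = 1.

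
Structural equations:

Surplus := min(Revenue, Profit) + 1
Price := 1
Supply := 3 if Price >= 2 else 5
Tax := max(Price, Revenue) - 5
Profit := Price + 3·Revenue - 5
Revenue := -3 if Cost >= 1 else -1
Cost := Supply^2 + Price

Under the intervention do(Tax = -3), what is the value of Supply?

Under do(Tax=-3), the mechanism Tax := max(Price, Revenue) - 5 is discarded; Tax is fixed at -3.
No directed path runs from Tax to Supply, so Supply keeps its natural value.
Supply = 3 if Price >= 2 else 5  [with Price=1]  = 5

5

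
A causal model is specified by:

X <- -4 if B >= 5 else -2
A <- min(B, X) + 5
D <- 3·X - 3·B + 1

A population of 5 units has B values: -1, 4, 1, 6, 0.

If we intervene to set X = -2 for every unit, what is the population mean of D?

Every unit gets X=-2 under the intervention. D values become -2, -17, -8, -23, -5; E[D|do(X=-2)] = -11.

-11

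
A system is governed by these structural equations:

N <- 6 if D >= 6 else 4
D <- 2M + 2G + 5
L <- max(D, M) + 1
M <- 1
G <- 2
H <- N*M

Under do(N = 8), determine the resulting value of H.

8

Under do(N=8), the mechanism N <- 6 if D >= 6 else 4 is discarded; N is fixed at 8.
H = N*M  [with N=8, M=1]  = 8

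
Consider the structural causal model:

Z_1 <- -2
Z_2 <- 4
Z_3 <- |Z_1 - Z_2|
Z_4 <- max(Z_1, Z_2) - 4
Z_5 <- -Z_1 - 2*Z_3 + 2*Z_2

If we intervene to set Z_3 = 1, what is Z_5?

do(Z_3=1) replaces the equation Z_3 <- |Z_1 - Z_2| with the constant Z_3 = 1.
Z_5 = -Z_1 - 2*Z_3 + 2*Z_2  [with Z_1=-2, Z_3=1, Z_2=4]  = 8

8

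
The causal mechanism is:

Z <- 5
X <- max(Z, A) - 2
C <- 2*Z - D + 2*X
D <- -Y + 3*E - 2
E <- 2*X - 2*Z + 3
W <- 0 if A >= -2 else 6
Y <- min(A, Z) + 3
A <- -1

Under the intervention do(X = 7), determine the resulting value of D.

The intervention breaks the incoming arrows to X: X <- max(Z, A) - 2 no longer applies, and X = 7.
E = 2*X - 2*Z + 3  [with X=7, Z=5]  = 7
Y = min(A, Z) + 3  [with A=-1, Z=5]  = 2
D = -Y + 3*E - 2  [with Y=2, E=7]  = 17

17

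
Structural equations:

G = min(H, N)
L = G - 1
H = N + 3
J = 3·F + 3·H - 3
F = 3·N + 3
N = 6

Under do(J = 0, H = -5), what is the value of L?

-6

The joint intervention fixes J = 0, H = -5, removing each variable's own equation.
G = min(H, N)  [with H=-5, N=6]  = -5
L = G - 1  [with G=-5]  = -6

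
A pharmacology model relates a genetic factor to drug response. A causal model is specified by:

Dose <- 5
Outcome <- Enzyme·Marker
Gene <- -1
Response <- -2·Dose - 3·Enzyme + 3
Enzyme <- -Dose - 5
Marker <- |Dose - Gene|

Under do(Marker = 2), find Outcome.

Under do(Marker=2), the mechanism Marker <- |Dose - Gene| is discarded; Marker is fixed at 2.
Enzyme = -Dose - 5  [with Dose=5]  = -10
Outcome = Enzyme·Marker  [with Enzyme=-10, Marker=2]  = -20

-20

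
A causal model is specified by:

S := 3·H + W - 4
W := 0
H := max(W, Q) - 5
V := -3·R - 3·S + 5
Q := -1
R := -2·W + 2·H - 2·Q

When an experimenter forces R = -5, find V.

Under do(R=-5), the mechanism R := -2·W + 2·H - 2·Q is discarded; R is fixed at -5.
H = max(W, Q) - 5  [with W=0, Q=-1]  = -5
S = 3·H + W - 4  [with H=-5, W=0]  = -19
V = -3·R - 3·S + 5  [with R=-5, S=-19]  = 77

77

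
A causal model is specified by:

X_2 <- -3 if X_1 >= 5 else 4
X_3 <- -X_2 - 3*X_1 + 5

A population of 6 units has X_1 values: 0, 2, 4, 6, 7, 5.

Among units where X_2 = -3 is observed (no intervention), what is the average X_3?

-10

Observing X_2=-3 restricts to units where X_2's equation naturally yields -3: X_1 ∈ {6, 7, 5}. In that subpopulation X_3 = -10, -13, -7, mean -10.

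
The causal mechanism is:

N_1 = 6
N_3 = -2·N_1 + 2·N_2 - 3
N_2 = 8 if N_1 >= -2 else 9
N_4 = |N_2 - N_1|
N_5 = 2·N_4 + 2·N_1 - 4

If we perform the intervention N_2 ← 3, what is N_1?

6

Under do(N_2=3), the mechanism N_2 = 8 if N_1 >= -2 else 9 is discarded; N_2 is fixed at 3.
N_1 is not downstream of the intervention, so its value is determined by the original equations.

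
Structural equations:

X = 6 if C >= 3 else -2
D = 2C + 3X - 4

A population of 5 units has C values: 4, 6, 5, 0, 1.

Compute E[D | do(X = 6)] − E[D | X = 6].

Every unit gets X=6 under the intervention. D values become 22, 26, 24, 14, 16; E[D|do(X=6)] = 20.4.
Observing X=6 restricts to units where X's equation naturally yields 6: C ∈ {4, 6, 5}. In that subpopulation D = 22, 26, 24, mean 24.
Difference = 20.4 − 24 = -3.6.

-3.6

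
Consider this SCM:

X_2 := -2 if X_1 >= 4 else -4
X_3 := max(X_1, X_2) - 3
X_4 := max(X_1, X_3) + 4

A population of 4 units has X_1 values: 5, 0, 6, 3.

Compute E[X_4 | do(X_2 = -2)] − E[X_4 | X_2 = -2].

-2

do(X_2=-2) breaks X_2's dependence on X_1. With X_2=-2 fixed, X_4 across the units is 9, 4, 10, 7, mean 7.5.
Observing X_2=-2 restricts to units where X_2's equation naturally yields -2: X_1 ∈ {5, 6}. In that subpopulation X_4 = 9, 10, mean 9.5.
Difference = 7.5 − 9.5 = -2.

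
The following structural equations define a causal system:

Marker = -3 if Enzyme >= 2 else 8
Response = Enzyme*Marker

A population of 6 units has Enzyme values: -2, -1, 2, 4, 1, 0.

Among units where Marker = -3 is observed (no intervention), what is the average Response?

-9

Conditioning on Marker=-3 selects the 2 unit(s) with Enzyme ∈ {2, 4}. Their Response values: -6, -12. Mean = -9.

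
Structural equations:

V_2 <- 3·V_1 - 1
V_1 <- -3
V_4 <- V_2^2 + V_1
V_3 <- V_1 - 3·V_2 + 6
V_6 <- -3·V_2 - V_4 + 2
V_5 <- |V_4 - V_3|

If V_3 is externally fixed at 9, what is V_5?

do(V_3=9) replaces the equation V_3 <- V_1 - 3·V_2 + 6 with the constant V_3 = 9.
V_2 = 3·V_1 - 1  [with V_1=-3]  = -10
V_4 = V_2^2 + V_1  [with V_2=-10, V_1=-3]  = 97
V_5 = |V_4 - V_3|  [with V_4=97, V_3=9]  = 88

88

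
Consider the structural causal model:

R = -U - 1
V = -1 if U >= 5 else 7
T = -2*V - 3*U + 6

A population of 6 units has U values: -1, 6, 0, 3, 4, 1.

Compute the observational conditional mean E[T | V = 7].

E[T|V=7] averages over only the 5 units with V=7 (U = -1, 0, 3, 4, 1): T = -5, -8, -17, -20, -11, mean -12.2.

-12.2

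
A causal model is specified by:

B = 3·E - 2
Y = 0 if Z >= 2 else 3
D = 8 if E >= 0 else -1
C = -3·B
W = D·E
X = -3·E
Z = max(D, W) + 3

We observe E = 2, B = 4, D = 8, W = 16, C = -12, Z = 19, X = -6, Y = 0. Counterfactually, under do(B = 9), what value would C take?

-27

do(B=9) replaces the equation B = 3·E - 2 with the constant B = 9.
C = -3·B  [with B=9]  = -27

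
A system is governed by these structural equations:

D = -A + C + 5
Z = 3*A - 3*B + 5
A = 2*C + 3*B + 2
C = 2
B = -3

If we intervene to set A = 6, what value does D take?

The intervention breaks the incoming arrows to A: A = 2*C + 3*B + 2 no longer applies, and A = 6.
D = -A + C + 5  [with A=6, C=2]  = 1

1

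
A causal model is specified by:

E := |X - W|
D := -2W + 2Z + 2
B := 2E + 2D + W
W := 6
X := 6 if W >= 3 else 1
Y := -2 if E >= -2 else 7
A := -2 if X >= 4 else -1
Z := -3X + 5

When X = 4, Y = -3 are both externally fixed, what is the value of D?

-24

Under do(X = 4, Y = -3), each intervened variable's structural equation is replaced by its fixed value.
Z = -3X + 5  [with X=4]  = -7
D = -2W + 2Z + 2  [with W=6, Z=-7]  = -24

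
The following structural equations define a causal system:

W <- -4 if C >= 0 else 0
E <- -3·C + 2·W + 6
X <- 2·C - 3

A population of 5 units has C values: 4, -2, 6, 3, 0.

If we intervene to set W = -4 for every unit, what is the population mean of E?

-8.6

Every unit gets W=-4 under the intervention. E values become -14, 4, -20, -11, -2; E[E|do(W=-4)] = -8.6.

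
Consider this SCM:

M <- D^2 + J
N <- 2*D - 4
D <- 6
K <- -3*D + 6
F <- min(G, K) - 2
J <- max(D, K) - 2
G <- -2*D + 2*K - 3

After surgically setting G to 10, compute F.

-14

The intervention breaks the incoming arrows to G: G <- -2*D + 2*K - 3 no longer applies, and G = 10.
K = -3*D + 6  [with D=6]  = -12
F = min(G, K) - 2  [with G=10, K=-12]  = -14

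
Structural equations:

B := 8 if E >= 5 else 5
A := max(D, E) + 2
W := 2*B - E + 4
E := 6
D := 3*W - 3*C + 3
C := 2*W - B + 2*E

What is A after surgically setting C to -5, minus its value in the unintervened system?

54

Under do(C=-5), the mechanism C := 2*W - B + 2*E is discarded; C is fixed at -5.
B = 8 if E >= 5 else 5  [with E=6]  = 8
W = 2*B - E + 4  [with B=8, E=6]  = 14
D = 3*W - 3*C + 3  [with W=14, C=-5]  = 60
A = max(D, E) + 2  [with D=60, E=6]  = 62
Without intervention: B = 8 if E >= 5 else 5  [with E=6]  = 8; W = 2*B - E + 4  [with B=8, E=6]  = 14; C = 2*W - B + 2*E  [with W=14, B=8, E=6]  = 32; D = 3*W - 3*C + 3  [with W=14, C=32]  = -51; A = max(D, E) + 2  [with D=-51, E=6]  = 8.
Change = 62 − 8 = 54.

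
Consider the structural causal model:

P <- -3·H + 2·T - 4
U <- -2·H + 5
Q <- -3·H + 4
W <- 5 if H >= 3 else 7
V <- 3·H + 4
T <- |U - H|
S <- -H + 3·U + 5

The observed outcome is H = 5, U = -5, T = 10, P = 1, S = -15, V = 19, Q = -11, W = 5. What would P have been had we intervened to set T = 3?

-13

The intervention breaks the incoming arrows to T: T <- |U - H| no longer applies, and T = 3.
P = -3·H + 2·T - 4  [with H=5, T=3]  = -13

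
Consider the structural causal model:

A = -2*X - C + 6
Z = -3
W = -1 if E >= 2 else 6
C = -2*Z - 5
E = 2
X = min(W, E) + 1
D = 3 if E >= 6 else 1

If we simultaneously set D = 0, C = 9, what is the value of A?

-3

Setting D = 0, C = 9 by intervention discards those variables' equations.
W = -1 if E >= 2 else 6  [with E=2]  = -1
X = min(W, E) + 1  [with W=-1, E=2]  = 0
A = -2*X - C + 6  [with X=0, C=9]  = -3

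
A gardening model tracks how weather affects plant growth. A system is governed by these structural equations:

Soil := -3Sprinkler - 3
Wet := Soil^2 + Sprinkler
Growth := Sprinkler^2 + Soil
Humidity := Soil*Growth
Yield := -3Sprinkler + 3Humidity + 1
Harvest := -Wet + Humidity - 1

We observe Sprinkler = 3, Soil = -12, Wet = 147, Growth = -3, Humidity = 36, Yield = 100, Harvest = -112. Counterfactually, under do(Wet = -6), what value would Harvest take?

The intervention breaks the incoming arrows to Wet: Wet := Soil^2 + Sprinkler no longer applies, and Wet = -6.
Soil = -3Sprinkler - 3  [with Sprinkler=3]  = -12
Growth = Sprinkler^2 + Soil  [with Sprinkler=3, Soil=-12]  = -3
Humidity = Soil*Growth  [with Soil=-12, Growth=-3]  = 36
Harvest = -Wet + Humidity - 1  [with Wet=-6, Humidity=36]  = 41

41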